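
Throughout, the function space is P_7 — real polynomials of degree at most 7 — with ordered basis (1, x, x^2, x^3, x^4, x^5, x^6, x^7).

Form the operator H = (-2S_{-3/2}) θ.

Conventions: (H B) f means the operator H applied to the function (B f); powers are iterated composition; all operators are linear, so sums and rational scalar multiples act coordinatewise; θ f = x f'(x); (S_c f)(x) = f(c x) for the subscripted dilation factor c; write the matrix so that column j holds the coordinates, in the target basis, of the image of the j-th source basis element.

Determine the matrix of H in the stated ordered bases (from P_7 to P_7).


the matrix is [[0, 0, 0, 0, 0, 0, 0, 0]; [0, 3, 0, 0, 0, 0, 0, 0]; [0, 0, -9, 0, 0, 0, 0, 0]; [0, 0, 0, 81/4, 0, 0, 0, 0]; [0, 0, 0, 0, -81/2, 0, 0, 0]; [0, 0, 0, 0, 0, 1215/16, 0, 0]; [0, 0, 0, 0, 0, 0, -2187/16, 0]; [0, 0, 0, 0, 0, 0, 0, 15309/64]] (rows listed top to bottom)

image of 1: 0
image of x: 3x
image of x^2: -9x^2
image of x^3: (81/4)x^3
image of x^4: -(81/2)x^4
image of x^5: (1215/16)x^5
image of x^6: -(2187/16)x^6
image of x^7: (15309/64)x^7
each image's coordinates form column j of the matrix


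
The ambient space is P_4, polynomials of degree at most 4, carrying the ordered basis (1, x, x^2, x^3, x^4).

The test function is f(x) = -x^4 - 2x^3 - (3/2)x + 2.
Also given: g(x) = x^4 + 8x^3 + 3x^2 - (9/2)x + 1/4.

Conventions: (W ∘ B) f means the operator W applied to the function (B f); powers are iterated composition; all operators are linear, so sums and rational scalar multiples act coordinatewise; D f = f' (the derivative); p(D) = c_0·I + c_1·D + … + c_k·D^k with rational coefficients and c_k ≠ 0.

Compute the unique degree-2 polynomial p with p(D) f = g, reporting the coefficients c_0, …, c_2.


p(D) = -I − (3/2)·D + (1/2)·D^2, i.e. c_0 = -1, c_1 = -3/2, c_2 = 1/2

D^0 f = -x^4 - 2x^3 - (3/2)x + 2
D^1 f = -4x^3 - 6x^2 - 3/2
D^2 f = -12x^2 - 12x
matching coefficients of g against c_0 f + c_1 Df + … from the top degree down determines the c_i
solution: c_0 = -1, c_1 = -3/2, c_2 = 1/2


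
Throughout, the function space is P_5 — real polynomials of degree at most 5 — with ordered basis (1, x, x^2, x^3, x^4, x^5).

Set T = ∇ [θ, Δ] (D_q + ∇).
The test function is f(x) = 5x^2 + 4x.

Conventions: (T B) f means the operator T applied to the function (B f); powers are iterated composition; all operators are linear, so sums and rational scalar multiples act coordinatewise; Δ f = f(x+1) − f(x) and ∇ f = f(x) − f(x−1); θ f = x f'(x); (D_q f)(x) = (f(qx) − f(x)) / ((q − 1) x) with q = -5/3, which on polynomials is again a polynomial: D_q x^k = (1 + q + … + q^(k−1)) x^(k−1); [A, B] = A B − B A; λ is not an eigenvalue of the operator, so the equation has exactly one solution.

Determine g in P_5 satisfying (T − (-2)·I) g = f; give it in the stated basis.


the result is g(x) = (5/2)x^2 + 2x

write g with unknown coordinates in the stated basis and equate coefficients in (T − (-2)·I) g = f
solving from the highest basis element down gives g = (5/2)x^2 + 2x
check: T g = 0
so T g − (-2)·g = 5x^2 + 4x = f ✓


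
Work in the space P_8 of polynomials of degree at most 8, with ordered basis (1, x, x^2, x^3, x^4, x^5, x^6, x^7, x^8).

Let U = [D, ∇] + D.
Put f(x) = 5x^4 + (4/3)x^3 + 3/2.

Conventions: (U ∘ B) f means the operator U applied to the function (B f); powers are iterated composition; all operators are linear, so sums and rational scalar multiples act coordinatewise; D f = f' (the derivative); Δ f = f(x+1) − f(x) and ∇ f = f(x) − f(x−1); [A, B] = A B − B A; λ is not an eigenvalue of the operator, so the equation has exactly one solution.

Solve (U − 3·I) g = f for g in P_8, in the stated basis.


write g with unknown coordinates in the stated basis and equate coefficients in (U − 3·I) g = f
solving from the highest basis element down gives g = -(5/3)x^4 - (8/3)x^3 - (8/3)x^2 - (16/9)x - 59/54
check: U g = -(20/3)x^3 - 8x^2 - (16/3)x - 16/9
so U g − 3·g = 5x^4 + (4/3)x^3 + 3/2 = f ✓

the image equals g(x) = -(5/3)x^4 - (8/3)x^3 - (8/3)x^2 - (16/9)x - 59/54


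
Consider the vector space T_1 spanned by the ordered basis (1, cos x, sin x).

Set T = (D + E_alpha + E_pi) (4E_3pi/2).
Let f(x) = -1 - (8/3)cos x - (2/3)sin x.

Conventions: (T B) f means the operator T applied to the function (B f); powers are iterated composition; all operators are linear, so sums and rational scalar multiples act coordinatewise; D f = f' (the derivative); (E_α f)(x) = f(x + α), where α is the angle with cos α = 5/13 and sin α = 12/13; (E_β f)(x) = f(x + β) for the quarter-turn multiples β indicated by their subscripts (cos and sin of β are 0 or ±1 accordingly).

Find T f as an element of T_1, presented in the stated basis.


E_3pi/2 f = -1 + (2/3)cos x - (8/3)sin x
(4E_3pi/2) f = -4 + (8/3)cos x - (32/3)sin x
D (4E_3pi/2) f = -(32/3)cos x - (8/3)sin x
E_alpha (4E_3pi/2) f = -4 - (344/39)cos x - (256/39)sin x
E_pi (4E_3pi/2) f = -4 - (8/3)cos x + (32/3)sin x
(D + E_alpha + E_pi) (4E_3pi/2) f = -8 - (288/13)cos x + (56/39)sin x

g(x) = -8 - (288/13)cos x + (56/39)sin x


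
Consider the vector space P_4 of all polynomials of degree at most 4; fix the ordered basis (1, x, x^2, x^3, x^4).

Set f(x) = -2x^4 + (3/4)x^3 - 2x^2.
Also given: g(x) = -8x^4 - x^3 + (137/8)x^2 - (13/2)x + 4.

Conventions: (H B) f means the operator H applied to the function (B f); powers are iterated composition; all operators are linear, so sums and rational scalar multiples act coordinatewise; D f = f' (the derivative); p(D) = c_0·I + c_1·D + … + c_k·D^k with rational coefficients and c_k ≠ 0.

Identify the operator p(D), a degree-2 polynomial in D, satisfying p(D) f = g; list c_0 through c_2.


D^0 f = -2x^4 + (3/4)x^3 - 2x^2
D^1 f = -8x^3 + (9/4)x^2 - 4x
D^2 f = -24x^2 + (9/2)x - 4
matching coefficients of g against c_0 f + c_1 Df + … from the top degree down determines the c_i
solution: c_0 = 4, c_1 = 1/2, c_2 = -1

c_0 = 4, c_1 = 1/2, c_2 = -1


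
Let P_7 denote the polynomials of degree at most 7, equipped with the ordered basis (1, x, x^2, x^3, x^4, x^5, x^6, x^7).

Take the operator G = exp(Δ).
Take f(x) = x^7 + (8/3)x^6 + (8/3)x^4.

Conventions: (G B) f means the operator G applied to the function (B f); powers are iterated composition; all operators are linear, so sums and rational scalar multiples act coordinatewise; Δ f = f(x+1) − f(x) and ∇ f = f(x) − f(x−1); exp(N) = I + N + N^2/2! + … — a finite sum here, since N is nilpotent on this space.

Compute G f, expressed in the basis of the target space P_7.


the image equals g(x) = x^7 + (29/3)x^6 + 58x^5 + (773/3)x^4 + (2407/3)x^3 + 1724x^2 + (6919/3)x + 4375/3

order-1 term: 7x^6 + 37x^5 + 75x^4 + 99x^3 + 77x^2 + (101/3)x + 19/3
order-2 term: 21x^5 + 145x^4 + 405x^3 + 611x^2 + 489x + 493/3
order-3 term: 35x^4 + (790/3)x^3 + 765x^2 + (3122/3)x + 557
order-4 term: 35x^3 + 250x^2 + 615x + 526
order-5 term: 21x^2 + 121x + 180
order-6 term: 7x + 71/3
order-7 term: 1
the series for exp(Δ) f terminates at order 7
exp(Δ) f = x^7 + (29/3)x^6 + 58x^5 + (773/3)x^4 + (2407/3)x^3 + 1724x^2 + (6919/3)x + 4375/3


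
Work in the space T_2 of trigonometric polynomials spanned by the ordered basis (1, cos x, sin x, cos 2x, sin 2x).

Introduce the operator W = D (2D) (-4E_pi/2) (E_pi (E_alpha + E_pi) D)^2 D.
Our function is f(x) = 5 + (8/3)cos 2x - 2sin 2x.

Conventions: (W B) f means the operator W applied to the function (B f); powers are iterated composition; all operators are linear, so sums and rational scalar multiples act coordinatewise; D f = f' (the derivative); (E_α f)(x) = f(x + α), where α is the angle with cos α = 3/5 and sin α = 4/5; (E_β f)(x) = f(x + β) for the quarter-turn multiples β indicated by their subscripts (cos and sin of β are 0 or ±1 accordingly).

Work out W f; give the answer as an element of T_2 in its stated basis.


D f = -4cos 2x - (16/3)sin 2x
D D f = -(32/3)cos 2x + 8sin 2x
E_alpha D D f = (32/3)cos 2x + 8sin 2x
E_pi D D f = -(32/3)cos 2x + 8sin 2x
(E_alpha + E_pi) D D f = 16sin 2x
E_pi (E_alpha + E_pi) D D f = 16sin 2x
D (E_pi (E_alpha + E_pi) D) D f = 32cos 2x
E_alpha D (E_pi (E_alpha + E_pi) D) D f = -(224/25)cos 2x - (768/25)sin 2x
E_pi D (E_pi (E_alpha + E_pi) D) D f = 32cos 2x
(E_alpha + E_pi) D (E_pi (E_alpha + E_pi) D) D f = (576/25)cos 2x - (768/25)sin 2x
E_pi (E_alpha + E_pi) D (E_pi (E_alpha + E_pi) D) D f = (576/25)cos 2x - (768/25)sin 2x
E_pi/2 (E_pi (E_alpha + E_pi) D)^2 D f = -(576/25)cos 2x + (768/25)sin 2x
(-4E_pi/2) (E_pi (E_alpha + E_pi) D)^2 D f = (2304/25)cos 2x - (3072/25)sin 2x
D (-4E_pi/2) (E_pi (E_alpha + E_pi) D)^2 D f = -(6144/25)cos 2x - (4608/25)sin 2x
(2D) (-4E_pi/2) (E_pi (E_alpha + E_pi) D)^2 D f = -(12288/25)cos 2x - (9216/25)sin 2x
D (2D) (-4E_pi/2) (E_pi (E_alpha + E_pi) D)^2 D f = -(18432/25)cos 2x + (24576/25)sin 2x

the result is g(x) = -(18432/25)cos 2x + (24576/25)sin 2x


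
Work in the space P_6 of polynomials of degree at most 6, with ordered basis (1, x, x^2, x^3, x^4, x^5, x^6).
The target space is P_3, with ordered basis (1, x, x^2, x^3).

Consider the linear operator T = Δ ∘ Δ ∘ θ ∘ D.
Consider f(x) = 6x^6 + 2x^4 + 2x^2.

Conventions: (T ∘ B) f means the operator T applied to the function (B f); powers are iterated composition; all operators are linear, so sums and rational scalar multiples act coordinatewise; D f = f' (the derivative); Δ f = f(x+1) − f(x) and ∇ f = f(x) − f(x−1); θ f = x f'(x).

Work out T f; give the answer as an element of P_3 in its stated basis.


the result is g(x) = 3600x^3 + 10800x^2 + 12744x + 5544

D f = 36x^5 + 8x^3 + 4x
θ D f = 180x^5 + 24x^3 + 4x
Δ θ D f = 900x^4 + 1800x^3 + 1872x^2 + 972x + 208
Δ Δ θ D f = 3600x^3 + 10800x^2 + 12744x + 5544


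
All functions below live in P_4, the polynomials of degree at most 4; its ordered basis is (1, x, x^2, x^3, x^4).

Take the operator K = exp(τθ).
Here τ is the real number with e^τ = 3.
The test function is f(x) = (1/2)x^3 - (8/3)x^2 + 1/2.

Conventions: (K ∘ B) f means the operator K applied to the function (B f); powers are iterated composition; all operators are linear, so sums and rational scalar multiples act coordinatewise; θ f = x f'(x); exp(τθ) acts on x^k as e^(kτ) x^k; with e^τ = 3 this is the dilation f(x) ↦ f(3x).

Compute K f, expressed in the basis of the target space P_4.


the image equals g(x) = (27/2)x^3 - 24x^2 + 1/2

exp(τθ) x^k = e^(kτ) x^k; with e^τ = 3 this sends x^k to 3^k x^k
x^2 ↦ 9 x^2
x^3 ↦ 27 x^3
applying this coordinatewise to f: exp(τθ) f = (27/2)x^3 - 24x^2 + 1/2


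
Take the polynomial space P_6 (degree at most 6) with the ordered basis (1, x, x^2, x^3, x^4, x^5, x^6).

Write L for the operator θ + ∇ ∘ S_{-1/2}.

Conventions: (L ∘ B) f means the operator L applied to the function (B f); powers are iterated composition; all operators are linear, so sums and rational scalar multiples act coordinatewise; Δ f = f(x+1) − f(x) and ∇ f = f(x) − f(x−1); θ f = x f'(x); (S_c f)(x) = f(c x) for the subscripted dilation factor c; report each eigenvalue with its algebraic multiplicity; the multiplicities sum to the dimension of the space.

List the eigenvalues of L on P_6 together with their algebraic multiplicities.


image of 1: 0
image of x: x - 1/2
image of x^2: 2x^2 + (1/2)x - 1/4
image of x^3: 3x^3 - (3/8)x^2 + (3/8)x - 1/8
image of x^4: 4x^4 + (1/4)x^3 - (3/8)x^2 + (1/4)x - 1/16
image of x^5: 5x^5 - (5/32)x^4 + (5/16)x^3 - (5/16)x^2 + (5/32)x - 1/32
image of x^6: 6x^6 + (3/32)x^5 - (15/64)x^4 + (5/16)x^3 - (15/64)x^2 + (3/32)x - 1/64
the matrix is upper triangular; its diagonal is (0, 1, 2, 3, 4, 5, 6)
for a triangular matrix the eigenvalues are the diagonal entries, with algebraic multiplicity their repetition count

λ = 0 (multiplicity 1), λ = 1 (multiplicity 1), λ = 2 (multiplicity 1), λ = 3 (multiplicity 1), λ = 4 (multiplicity 1), λ = 5 (multiplicity 1), λ = 6 (multiplicity 1)


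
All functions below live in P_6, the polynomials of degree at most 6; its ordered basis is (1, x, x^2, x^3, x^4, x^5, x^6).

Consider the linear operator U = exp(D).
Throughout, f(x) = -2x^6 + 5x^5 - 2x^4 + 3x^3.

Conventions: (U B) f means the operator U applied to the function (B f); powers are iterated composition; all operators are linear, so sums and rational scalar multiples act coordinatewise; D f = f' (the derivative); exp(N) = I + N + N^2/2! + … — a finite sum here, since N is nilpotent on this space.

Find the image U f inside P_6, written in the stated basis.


order-1 term: -12x^5 + 25x^4 - 8x^3 + 9x^2
order-2 term: -30x^4 + 50x^3 - 12x^2 + 9x
order-3 term: -40x^3 + 50x^2 - 8x + 3
order-4 term: -30x^2 + 25x - 2
order-5 term: -12x + 5
order-6 term: -2
the series for exp(D) f terminates at order 6
exp(D) f = -2x^6 - 7x^5 - 7x^4 + 5x^3 + 17x^2 + 14x + 4

g(x) = -2x^6 - 7x^5 - 7x^4 + 5x^3 + 17x^2 + 14x + 4


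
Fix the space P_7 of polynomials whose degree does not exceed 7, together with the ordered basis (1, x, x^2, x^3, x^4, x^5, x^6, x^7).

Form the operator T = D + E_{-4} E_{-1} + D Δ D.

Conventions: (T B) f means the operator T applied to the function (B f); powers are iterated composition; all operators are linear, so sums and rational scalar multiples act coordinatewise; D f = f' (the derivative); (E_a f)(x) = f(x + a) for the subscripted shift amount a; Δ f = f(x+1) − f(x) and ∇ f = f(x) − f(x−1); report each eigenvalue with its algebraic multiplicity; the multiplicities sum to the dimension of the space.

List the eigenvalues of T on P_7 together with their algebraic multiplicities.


image of 1: 1
image of x: x - 4
image of x^2: x^2 - 8x + 25
image of x^3: x^3 - 12x^2 + 75x - 119
image of x^4: x^4 - 16x^3 + 150x^2 - 476x + 637
image of x^5: x^5 - 20x^4 + 250x^3 - 1190x^2 + 3185x - 3105
image of x^6: x^6 - 24x^5 + 375x^4 - 2380x^3 + 9555x^2 - 18630x + 15655
image of x^7: x^7 - 28x^6 + 525x^5 - 4165x^4 + 22295x^3 - 65205x^2 + 109585x - 78083
the matrix is upper triangular; its diagonal is (1, 1, 1, 1, 1, 1, 1, 1)
for a triangular matrix the eigenvalues are the diagonal entries, with algebraic multiplicity their repetition count

λ = 1 (multiplicity 8)


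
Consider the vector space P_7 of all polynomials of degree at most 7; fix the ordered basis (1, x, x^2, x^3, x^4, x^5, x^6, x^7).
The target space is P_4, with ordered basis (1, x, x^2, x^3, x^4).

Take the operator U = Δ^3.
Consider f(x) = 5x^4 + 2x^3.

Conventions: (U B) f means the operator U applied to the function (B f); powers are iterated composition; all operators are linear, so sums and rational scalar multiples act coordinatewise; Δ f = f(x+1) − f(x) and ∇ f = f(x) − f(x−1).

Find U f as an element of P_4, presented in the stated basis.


g(x) = 120x + 192

Δ f = 20x^3 + 36x^2 + 26x + 7
Δ Δ f = 60x^2 + 132x + 82
Δ Δ Δ f = 120x + 192


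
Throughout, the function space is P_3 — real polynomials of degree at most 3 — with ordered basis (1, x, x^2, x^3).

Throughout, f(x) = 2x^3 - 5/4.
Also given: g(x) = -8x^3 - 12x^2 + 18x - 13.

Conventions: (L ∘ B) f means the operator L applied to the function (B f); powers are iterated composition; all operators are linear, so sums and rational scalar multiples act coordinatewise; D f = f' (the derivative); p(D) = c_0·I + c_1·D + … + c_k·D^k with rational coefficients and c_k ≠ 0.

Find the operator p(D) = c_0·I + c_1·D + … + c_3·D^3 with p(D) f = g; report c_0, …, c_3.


p(D) = -4·I − 2·D + (3/2)·D^2 − (3/2)·D^3, i.e. c_0 = -4, c_1 = -2, c_2 = 3/2, c_3 = -3/2

D^0 f = 2x^3 - 5/4
D^1 f = 6x^2
D^2 f = 12x
D^3 f = 12
matching coefficients of g against c_0 f + c_1 Df + … from the top degree down determines the c_i
solution: c_0 = -4, c_1 = -2, c_2 = 3/2, c_3 = -3/2


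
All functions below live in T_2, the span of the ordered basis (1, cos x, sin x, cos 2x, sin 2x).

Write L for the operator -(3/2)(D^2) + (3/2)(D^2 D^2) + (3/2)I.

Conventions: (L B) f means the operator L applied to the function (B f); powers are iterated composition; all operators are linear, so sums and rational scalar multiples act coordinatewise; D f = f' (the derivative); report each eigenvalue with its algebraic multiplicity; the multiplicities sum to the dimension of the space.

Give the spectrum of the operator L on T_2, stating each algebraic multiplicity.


image of 1: 3/2
image of cos x: (9/2)cos x
image of sin x: (9/2)sin x
image of cos 2x: (63/2)cos 2x
image of sin 2x: (63/2)sin 2x
the matrix is diagonal; its diagonal is (3/2, 9/2, 9/2, 63/2, 63/2)
for a triangular matrix the eigenvalues are the diagonal entries, with algebraic multiplicity their repetition count

λ = 3/2 (multiplicity 1), λ = 9/2 (multiplicity 2), λ = 63/2 (multiplicity 2)


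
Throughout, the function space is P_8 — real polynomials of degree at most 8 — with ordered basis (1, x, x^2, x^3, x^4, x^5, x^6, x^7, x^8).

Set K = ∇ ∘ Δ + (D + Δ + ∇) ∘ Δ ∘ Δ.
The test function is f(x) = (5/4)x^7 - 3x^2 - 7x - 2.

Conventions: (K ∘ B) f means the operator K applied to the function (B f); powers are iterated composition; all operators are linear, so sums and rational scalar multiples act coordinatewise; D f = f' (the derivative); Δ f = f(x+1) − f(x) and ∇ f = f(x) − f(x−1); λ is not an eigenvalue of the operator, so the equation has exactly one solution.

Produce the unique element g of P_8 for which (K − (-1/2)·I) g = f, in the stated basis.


write g with unknown coordinates in the stated basis and equate coefficients in (K − (-1/2)·I) g = f
solving from the highest basis element down gives g = (5/2)x^7 - 210x^5 - 3150x^4 - 4550x^3 + 124944x^2 + 636216x + 223390
check: K g = 105x^5 + 1575x^4 + 2275x^3 - 62475x^2 - 318115x - 111697
so K g − (-1/2)·g = (5/4)x^7 - 3x^2 - 7x - 2 = f ✓

the result is g(x) = (5/2)x^7 - 210x^5 - 3150x^4 - 4550x^3 + 124944x^2 + 636216x + 223390


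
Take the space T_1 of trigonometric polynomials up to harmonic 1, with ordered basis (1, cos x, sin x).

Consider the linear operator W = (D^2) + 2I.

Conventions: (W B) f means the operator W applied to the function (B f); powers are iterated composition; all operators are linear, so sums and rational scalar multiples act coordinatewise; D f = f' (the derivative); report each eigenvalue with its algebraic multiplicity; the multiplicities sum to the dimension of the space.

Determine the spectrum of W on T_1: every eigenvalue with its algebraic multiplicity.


λ = 1 (multiplicity 2), λ = 2 (multiplicity 1)

image of 1: 2
image of cos x: cos x
image of sin x: sin x
the matrix is diagonal; its diagonal is (2, 1, 1)
for a triangular matrix the eigenvalues are the diagonal entries, with algebraic multiplicity their repetition count


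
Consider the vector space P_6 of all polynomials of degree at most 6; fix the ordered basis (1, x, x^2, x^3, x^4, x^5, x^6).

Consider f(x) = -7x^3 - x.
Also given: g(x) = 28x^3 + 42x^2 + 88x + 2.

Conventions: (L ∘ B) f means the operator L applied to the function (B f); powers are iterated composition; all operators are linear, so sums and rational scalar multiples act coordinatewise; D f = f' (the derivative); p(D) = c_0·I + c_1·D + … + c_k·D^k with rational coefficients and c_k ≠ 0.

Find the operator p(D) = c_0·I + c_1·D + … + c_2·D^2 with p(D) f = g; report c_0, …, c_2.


D^0 f = -7x^3 - x
D^1 f = -21x^2 - 1
D^2 f = -42x
matching coefficients of g against c_0 f + c_1 Df + … from the top degree down determines the c_i
solution: c_0 = -4, c_1 = -2, c_2 = -2

c_0 = -4, c_1 = -2, c_2 = -2


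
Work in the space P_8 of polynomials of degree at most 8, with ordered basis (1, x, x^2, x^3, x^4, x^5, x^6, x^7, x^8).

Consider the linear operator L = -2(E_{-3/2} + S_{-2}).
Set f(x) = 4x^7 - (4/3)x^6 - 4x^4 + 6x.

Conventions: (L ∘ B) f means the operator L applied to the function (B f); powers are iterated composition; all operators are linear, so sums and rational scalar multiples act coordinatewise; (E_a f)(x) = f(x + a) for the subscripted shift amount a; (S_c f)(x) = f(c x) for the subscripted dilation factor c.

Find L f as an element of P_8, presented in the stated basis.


E_{-3/2} f = 4x^7 - (130/3)x^6 + 201x^5 - (1043/2)x^4 + (3291/4)x^3 - (6345/8)x^2 + (7035/16)x - 3609/32
S_{-2} f = -512x^7 - (256/3)x^6 - 64x^4 - 12x
(E_{-3/2} + S_{-2}) f = -508x^7 - (386/3)x^6 + 201x^5 - (1171/2)x^4 + (3291/4)x^3 - (6345/8)x^2 + (6843/16)x - 3609/32
(-2(E_{-3/2} + S_{-2})) f = 1016x^7 + (772/3)x^6 - 402x^5 + 1171x^4 - (3291/2)x^3 + (6345/4)x^2 - (6843/8)x + 3609/16

g(x) = 1016x^7 + (772/3)x^6 - 402x^5 + 1171x^4 - (3291/2)x^3 + (6345/4)x^2 - (6843/8)x + 3609/16


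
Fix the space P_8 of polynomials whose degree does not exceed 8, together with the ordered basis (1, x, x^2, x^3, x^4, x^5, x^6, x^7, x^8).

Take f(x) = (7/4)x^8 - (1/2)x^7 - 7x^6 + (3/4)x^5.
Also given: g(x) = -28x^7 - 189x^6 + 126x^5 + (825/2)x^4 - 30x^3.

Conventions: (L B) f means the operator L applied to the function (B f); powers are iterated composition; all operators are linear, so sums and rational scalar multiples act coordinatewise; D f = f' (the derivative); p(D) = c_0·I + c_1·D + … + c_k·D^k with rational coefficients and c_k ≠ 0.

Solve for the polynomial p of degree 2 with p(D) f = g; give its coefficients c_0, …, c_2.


D^0 f = (7/4)x^8 - (1/2)x^7 - 7x^6 + (3/4)x^5
D^1 f = 14x^7 - (7/2)x^6 - 42x^5 + (15/4)x^4
D^2 f = 98x^6 - 21x^5 - 210x^4 + 15x^3
matching coefficients of g against c_0 f + c_1 Df + … from the top degree down determines the c_i
solution: c_0 = 0, c_1 = -2, c_2 = -2

p(D) = -2·D − 2·D^2, i.e. c_0 = 0, c_1 = -2, c_2 = -2


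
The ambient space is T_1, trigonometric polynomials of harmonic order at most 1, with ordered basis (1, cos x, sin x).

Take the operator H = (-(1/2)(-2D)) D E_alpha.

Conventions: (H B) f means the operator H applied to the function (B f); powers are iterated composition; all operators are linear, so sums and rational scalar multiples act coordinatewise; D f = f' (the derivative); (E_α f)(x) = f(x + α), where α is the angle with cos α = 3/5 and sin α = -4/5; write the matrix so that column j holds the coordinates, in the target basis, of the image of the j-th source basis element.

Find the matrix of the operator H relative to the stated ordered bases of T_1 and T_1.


image of 1: 0
image of cos x: -(3/5)cos x - (4/5)sin x
image of sin x: (4/5)cos x - (3/5)sin x
each image's coordinates form column j of the matrix

the matrix is [[0, 0, 0]; [0, -3/5, 4/5]; [0, -4/5, -3/5]] (rows listed top to bottom)


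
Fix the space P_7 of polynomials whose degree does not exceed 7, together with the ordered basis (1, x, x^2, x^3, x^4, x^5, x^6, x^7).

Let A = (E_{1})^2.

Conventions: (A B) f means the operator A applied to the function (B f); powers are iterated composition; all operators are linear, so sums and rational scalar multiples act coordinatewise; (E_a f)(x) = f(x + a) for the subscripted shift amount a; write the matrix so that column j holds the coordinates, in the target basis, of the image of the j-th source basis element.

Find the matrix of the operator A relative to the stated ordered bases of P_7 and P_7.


image of 1: 1
image of x: x + 2
image of x^2: x^2 + 4x + 4
image of x^3: x^3 + 6x^2 + 12x + 8
image of x^4: x^4 + 8x^3 + 24x^2 + 32x + 16
image of x^5: x^5 + 10x^4 + 40x^3 + 80x^2 + 80x + 32
image of x^6: x^6 + 12x^5 + 60x^4 + 160x^3 + 240x^2 + 192x + 64
image of x^7: x^7 + 14x^6 + 84x^5 + 280x^4 + 560x^3 + 672x^2 + 448x + 128
each image's coordinates form column j of the matrix

the matrix is [[1, 2, 4, 8, 16, 32, 64, 128]; [0, 1, 4, 12, 32, 80, 192, 448]; [0, 0, 1, 6, 24, 80, 240, 672]; [0, 0, 0, 1, 8, 40, 160, 560]; [0, 0, 0, 0, 1, 10, 60, 280]; [0, 0, 0, 0, 0, 1, 12, 84]; [0, 0, 0, 0, 0, 0, 1, 14]; [0, 0, 0, 0, 0, 0, 0, 1]] (rows listed top to bottom)


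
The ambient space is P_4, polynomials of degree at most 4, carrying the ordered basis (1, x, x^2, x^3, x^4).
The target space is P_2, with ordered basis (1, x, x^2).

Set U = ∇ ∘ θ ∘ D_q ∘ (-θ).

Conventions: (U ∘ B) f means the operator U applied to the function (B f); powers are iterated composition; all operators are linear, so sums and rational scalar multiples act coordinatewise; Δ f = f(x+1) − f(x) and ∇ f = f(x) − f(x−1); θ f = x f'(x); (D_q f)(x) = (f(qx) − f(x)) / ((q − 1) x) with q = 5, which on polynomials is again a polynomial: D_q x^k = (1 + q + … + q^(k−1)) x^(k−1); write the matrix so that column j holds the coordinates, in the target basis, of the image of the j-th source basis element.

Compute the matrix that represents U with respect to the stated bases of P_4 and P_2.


image of 1: 0
image of x: 0
image of x^2: -12
image of x^3: -372x + 186
image of x^4: -5616x^2 + 5616x - 1872
each image's coordinates form column j of the matrix

the matrix is [[0, 0, -12, 186, -1872]; [0, 0, 0, -372, 5616]; [0, 0, 0, 0, -5616]] (rows listed top to bottom)


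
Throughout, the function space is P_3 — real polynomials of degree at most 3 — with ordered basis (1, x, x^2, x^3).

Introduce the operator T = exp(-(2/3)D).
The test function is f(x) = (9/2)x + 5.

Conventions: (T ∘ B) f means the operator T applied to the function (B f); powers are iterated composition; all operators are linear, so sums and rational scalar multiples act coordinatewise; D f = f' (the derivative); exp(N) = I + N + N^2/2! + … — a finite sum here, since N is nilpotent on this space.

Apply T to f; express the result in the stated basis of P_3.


order-1 term: -3
the series for exp(-(2/3)D) f terminates at order 1
exp(-(2/3)D) f = (9/2)x + 2

the image equals g(x) = (9/2)x + 2


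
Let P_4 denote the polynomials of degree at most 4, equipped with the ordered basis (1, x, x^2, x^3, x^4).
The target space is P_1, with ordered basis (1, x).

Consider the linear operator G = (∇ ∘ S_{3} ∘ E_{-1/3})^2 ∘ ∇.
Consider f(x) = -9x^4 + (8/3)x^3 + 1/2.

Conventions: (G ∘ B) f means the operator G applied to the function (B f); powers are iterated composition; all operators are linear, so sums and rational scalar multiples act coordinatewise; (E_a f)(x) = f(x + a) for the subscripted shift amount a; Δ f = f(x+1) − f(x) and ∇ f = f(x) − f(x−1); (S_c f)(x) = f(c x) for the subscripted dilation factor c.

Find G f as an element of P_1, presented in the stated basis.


g(x) = -52488x + 46116

∇ f = -36x^3 + 62x^2 - 44x + 35/3
E_{-1/3} ∇ f = -36x^3 + 98x^2 - (292/3)x + 311/9
S_{3} E_{-1/3} ∇ f = -972x^3 + 882x^2 - 292x + 311/9
∇ S_{3} E_{-1/3} ∇ f = -2916x^2 + 4680x - 2146
E_{-1/3} (∇ ∘ S_{3} ∘ E_{-1/3}) ∇ f = -2916x^2 + 6624x - 4030
S_{3} E_{-1/3} (∇ ∘ S_{3} ∘ E_{-1/3}) ∇ f = -26244x^2 + 19872x - 4030
∇ S_{3} E_{-1/3} (∇ ∘ S_{3} ∘ E_{-1/3}) ∇ f = -52488x + 46116


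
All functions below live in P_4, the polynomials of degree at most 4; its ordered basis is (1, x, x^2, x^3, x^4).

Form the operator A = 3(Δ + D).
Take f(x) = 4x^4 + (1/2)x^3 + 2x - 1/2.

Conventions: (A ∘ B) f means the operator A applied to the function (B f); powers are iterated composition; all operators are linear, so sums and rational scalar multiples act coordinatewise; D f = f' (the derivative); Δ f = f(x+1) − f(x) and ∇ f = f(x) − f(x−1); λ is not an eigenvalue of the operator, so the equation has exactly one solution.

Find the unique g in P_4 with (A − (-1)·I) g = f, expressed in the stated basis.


write g with unknown coordinates in the stated basis and equate coefficients in (A − (-1)·I) g = f
solving from the highest basis element down gives g = 4x^4 - (191/2)x^3 + 1647x^2 - (37901/2)x + 109036
check: A g = 96x^3 - 1647x^2 + (37905/2)x - 218073/2
so A g − (-1)·g = 4x^4 + (1/2)x^3 + 2x - 1/2 = f ✓

the image equals g(x) = 4x^4 - (191/2)x^3 + 1647x^2 - (37901/2)x + 109036


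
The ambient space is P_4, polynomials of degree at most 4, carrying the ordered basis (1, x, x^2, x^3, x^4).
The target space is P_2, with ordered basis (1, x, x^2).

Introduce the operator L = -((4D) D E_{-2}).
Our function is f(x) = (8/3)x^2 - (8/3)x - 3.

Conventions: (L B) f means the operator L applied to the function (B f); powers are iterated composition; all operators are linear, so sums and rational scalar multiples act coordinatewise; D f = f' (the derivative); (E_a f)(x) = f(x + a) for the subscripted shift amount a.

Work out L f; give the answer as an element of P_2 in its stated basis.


E_{-2} f = (8/3)x^2 - (40/3)x + 13
D E_{-2} f = (16/3)x - 40/3
D D E_{-2} f = 16/3
(4D) D E_{-2} f = 64/3
(-((4D) D E_{-2})) f = -64/3

the result is g(x) = -64/3


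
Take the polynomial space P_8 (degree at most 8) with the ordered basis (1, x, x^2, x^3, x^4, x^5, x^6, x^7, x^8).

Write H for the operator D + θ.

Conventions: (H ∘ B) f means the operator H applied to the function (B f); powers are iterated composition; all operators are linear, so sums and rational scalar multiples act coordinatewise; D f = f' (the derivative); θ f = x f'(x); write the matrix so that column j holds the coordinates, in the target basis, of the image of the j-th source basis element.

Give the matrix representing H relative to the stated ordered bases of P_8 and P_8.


the matrix is [[0, 1, 0, 0, 0, 0, 0, 0, 0]; [0, 1, 2, 0, 0, 0, 0, 0, 0]; [0, 0, 2, 3, 0, 0, 0, 0, 0]; [0, 0, 0, 3, 4, 0, 0, 0, 0]; [0, 0, 0, 0, 4, 5, 0, 0, 0]; [0, 0, 0, 0, 0, 5, 6, 0, 0]; [0, 0, 0, 0, 0, 0, 6, 7, 0]; [0, 0, 0, 0, 0, 0, 0, 7, 8]; [0, 0, 0, 0, 0, 0, 0, 0, 8]] (rows listed top to bottom)

image of 1: 0
image of x: x + 1
image of x^2: 2x^2 + 2x
image of x^3: 3x^3 + 3x^2
image of x^4: 4x^4 + 4x^3
image of x^5: 5x^5 + 5x^4
image of x^6: 6x^6 + 6x^5
image of x^7: 7x^7 + 7x^6
image of x^8: 8x^8 + 8x^7
each image's coordinates form column j of the matrix


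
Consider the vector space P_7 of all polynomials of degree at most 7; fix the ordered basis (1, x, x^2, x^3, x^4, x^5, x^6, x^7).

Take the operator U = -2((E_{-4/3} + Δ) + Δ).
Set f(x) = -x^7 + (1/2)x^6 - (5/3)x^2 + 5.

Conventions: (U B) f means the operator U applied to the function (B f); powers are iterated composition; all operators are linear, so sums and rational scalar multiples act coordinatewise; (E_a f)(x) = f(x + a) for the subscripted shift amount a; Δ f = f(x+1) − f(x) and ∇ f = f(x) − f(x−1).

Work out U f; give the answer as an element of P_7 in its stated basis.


E_{-4/3} f = -x^7 + (59/6)x^6 - (124/3)x^5 + (2600/27)x^4 - (10880/81)x^3 + (8953/81)x^2 - (34648/729)x + 26983/2187
Δ f = -7x^6 - 18x^5 - (55/2)x^4 - 25x^3 - (27/2)x^2 - (22/3)x - 13/6
(E_{-4/3} + Δ) f = -x^7 + (17/6)x^6 - (178/3)x^5 + (3715/54)x^4 - (12905/81)x^3 + (15719/162)x^2 - (39994/729)x + 44489/4374
Δ f = -7x^6 - 18x^5 - (55/2)x^4 - 25x^3 - (27/2)x^2 - (22/3)x - 13/6
((E_{-4/3} + Δ) + Δ) f = -x^7 - (25/6)x^6 - (232/3)x^5 + (1115/27)x^4 - (14930/81)x^3 + (6766/81)x^2 - (45340/729)x + 17506/2187
(-2((E_{-4/3} + Δ) + Δ)) f = 2x^7 + (25/3)x^6 + (464/3)x^5 - (2230/27)x^4 + (29860/81)x^3 - (13532/81)x^2 + (90680/729)x - 35012/2187

g(x) = 2x^7 + (25/3)x^6 + (464/3)x^5 - (2230/27)x^4 + (29860/81)x^3 - (13532/81)x^2 + (90680/729)x - 35012/2187


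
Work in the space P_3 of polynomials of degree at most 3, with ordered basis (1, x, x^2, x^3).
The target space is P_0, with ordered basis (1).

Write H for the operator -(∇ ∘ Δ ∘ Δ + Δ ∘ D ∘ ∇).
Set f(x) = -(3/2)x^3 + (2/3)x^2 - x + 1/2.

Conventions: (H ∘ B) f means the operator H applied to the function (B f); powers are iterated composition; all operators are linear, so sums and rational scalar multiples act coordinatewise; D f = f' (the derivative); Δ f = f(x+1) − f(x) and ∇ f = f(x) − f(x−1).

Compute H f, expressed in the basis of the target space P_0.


the image equals g(x) = 18

Δ f = -(9/2)x^2 - (19/6)x - 11/6
Δ Δ f = -9x - 23/3
∇ Δ Δ f = -9
∇ f = -(9/2)x^2 + (35/6)x - 19/6
D ∇ f = -9x + 35/6
Δ D ∇ f = -9
(∇ ∘ Δ ∘ Δ + Δ ∘ D ∘ ∇) f = -18
(-(∇ ∘ Δ ∘ Δ + Δ ∘ D ∘ ∇)) f = 18


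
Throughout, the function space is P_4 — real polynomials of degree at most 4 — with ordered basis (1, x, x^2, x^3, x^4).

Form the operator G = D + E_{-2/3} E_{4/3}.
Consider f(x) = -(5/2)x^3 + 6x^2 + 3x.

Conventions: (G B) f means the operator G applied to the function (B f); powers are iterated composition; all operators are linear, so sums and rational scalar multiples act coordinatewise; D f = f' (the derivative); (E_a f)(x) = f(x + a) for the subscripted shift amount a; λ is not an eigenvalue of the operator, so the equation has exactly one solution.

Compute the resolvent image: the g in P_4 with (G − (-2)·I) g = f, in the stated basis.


the result is g(x) = -(5/6)x^3 + (61/18)x^2 - (194/81)x + 664/729

write g with unknown coordinates in the stated basis and equate coefficients in (G − (-2)·I) g = f
solving from the highest basis element down gives g = -(5/6)x^3 + (61/18)x^2 - (194/81)x + 664/729
check: G g = -(5/6)x^3 - (7/9)x^2 + (631/81)x - 1328/729
so G g − (-2)·g = -(5/2)x^3 + 6x^2 + 3x = f ✓


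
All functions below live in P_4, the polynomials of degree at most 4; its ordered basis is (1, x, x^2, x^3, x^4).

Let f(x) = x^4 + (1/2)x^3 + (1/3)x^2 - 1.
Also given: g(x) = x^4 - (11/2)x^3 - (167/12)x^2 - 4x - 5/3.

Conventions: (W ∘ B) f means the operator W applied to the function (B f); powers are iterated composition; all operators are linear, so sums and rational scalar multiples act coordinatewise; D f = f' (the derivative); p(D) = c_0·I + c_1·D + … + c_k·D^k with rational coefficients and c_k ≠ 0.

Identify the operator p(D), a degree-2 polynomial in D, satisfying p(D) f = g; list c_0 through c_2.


p(D) = I − (3/2)·D − D^2, i.e. c_0 = 1, c_1 = -3/2, c_2 = -1

D^0 f = x^4 + (1/2)x^3 + (1/3)x^2 - 1
D^1 f = 4x^3 + (3/2)x^2 + (2/3)x
D^2 f = 12x^2 + 3x + 2/3
matching coefficients of g against c_0 f + c_1 Df + … from the top degree down determines the c_i
solution: c_0 = 1, c_1 = -3/2, c_2 = -1


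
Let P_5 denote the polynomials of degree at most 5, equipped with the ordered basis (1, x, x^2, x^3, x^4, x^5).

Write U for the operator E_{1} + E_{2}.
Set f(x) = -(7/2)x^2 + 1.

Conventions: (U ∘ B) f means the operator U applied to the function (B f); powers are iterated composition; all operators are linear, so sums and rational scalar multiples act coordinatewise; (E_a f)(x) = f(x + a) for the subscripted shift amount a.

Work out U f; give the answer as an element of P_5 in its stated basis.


E_{1} f = -(7/2)x^2 - 7x - 5/2
E_{2} f = -(7/2)x^2 - 14x - 13
(E_{1} + E_{2}) f = -7x^2 - 21x - 31/2

g(x) = -7x^2 - 21x - 31/2


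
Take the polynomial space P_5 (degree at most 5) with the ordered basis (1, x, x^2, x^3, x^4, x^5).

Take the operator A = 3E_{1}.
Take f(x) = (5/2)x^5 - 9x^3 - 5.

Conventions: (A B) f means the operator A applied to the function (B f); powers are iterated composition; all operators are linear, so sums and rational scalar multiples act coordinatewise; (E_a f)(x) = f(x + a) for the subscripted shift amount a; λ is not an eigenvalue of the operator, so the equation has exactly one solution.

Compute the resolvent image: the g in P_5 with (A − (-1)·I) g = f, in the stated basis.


write g with unknown coordinates in the stated basis and equate coefficients in (A − (-1)·I) g = f
solving from the highest basis element down gives g = (5/8)x^5 - (75/32)x^4 + (3/32)x^3 + (723/128)x^2 - (1023/256)x - 1301/1024
check: A g = (15/8)x^5 + (75/32)x^4 - (291/32)x^3 - (723/128)x^2 + (1023/256)x - 3819/1024
so A g − (-1)·g = (5/2)x^5 - 9x^3 - 5 = f ✓

g(x) = (5/8)x^5 - (75/32)x^4 + (3/32)x^3 + (723/128)x^2 - (1023/256)x - 1301/1024


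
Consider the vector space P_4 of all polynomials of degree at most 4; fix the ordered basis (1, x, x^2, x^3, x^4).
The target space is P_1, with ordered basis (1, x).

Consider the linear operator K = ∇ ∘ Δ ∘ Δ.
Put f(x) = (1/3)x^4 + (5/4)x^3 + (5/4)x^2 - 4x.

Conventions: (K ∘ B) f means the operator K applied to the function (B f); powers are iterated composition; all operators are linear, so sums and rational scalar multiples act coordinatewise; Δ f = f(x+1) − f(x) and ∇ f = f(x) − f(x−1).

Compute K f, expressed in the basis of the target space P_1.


Δ f = (4/3)x^3 + (23/4)x^2 + (91/12)x - 7/6
Δ Δ f = 4x^2 + (31/2)x + 44/3
∇ Δ Δ f = 8x + 23/2

g(x) = 8x + 23/2


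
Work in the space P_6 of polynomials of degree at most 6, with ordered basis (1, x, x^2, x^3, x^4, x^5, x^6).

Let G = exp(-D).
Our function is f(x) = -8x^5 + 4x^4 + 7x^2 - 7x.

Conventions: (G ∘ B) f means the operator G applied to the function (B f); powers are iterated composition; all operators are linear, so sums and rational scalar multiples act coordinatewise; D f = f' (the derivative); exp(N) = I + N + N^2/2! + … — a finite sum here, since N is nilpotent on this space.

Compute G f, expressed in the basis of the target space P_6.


order-1 term: 40x^4 - 16x^3 - 14x + 7
order-2 term: -80x^3 + 24x^2 + 7
order-3 term: 80x^2 - 16x
order-4 term: -40x + 4
order-5 term: 8
the series for exp(-D) f terminates at order 5
exp(-D) f = -8x^5 + 44x^4 - 96x^3 + 111x^2 - 77x + 26

the result is g(x) = -8x^5 + 44x^4 - 96x^3 + 111x^2 - 77x + 26


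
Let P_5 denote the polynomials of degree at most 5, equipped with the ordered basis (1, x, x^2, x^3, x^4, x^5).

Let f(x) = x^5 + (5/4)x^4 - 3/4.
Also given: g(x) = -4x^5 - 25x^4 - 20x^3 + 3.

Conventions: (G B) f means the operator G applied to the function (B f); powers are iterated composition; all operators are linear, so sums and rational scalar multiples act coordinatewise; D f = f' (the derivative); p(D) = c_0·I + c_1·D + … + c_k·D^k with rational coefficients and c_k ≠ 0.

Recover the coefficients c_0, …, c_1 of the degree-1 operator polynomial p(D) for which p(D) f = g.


D^0 f = x^5 + (5/4)x^4 - 3/4
D^1 f = 5x^4 + 5x^3
matching coefficients of g against c_0 f + c_1 Df + … from the top degree down determines the c_i
solution: c_0 = -4, c_1 = -4

p(D) = -4·I − 4·D, i.e. c_0 = -4, c_1 = -4


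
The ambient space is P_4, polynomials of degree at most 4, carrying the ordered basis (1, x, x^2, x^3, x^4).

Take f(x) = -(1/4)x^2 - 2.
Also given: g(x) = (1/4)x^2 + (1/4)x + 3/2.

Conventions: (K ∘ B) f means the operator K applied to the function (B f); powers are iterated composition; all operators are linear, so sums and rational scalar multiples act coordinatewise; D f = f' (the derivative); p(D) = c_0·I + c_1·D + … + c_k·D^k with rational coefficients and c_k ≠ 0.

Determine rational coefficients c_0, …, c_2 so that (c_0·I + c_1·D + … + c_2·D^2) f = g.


D^0 f = -(1/4)x^2 - 2
D^1 f = -(1/2)x
D^2 f = -1/2
matching coefficients of g against c_0 f + c_1 Df + … from the top degree down determines the c_i
solution: c_0 = -1, c_1 = -1/2, c_2 = 1

p(D) = -I − (1/2)·D + D^2, i.e. c_0 = -1, c_1 = -1/2, c_2 = 1


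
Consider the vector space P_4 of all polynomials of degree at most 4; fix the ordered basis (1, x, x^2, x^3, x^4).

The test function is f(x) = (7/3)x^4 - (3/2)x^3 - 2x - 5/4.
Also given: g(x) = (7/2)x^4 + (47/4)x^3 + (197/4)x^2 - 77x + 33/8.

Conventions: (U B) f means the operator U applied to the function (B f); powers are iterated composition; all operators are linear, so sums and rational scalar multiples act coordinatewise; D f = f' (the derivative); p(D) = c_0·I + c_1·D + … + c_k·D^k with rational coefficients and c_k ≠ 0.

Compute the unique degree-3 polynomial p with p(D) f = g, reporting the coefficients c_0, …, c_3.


D^0 f = (7/3)x^4 - (3/2)x^3 - 2x - 5/4
D^1 f = (28/3)x^3 - (9/2)x^2 - 2
D^2 f = 28x^2 - 9x
D^3 f = 56x - 9
matching coefficients of g against c_0 f + c_1 Df + … from the top degree down determines the c_i
solution: c_0 = 3/2, c_1 = 3/2, c_2 = 2, c_3 = -1

c_0 = 3/2, c_1 = 3/2, c_2 = 2, c_3 = -1


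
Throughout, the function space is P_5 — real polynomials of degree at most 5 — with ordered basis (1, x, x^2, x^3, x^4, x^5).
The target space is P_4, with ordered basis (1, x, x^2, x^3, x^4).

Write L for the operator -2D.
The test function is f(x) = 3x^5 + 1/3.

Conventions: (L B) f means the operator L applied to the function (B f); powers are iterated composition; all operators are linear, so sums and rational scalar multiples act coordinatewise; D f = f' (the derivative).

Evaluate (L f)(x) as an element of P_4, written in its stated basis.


the result is g(x) = -30x^4

D f = 15x^4
(-2D) f = -30x^4
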